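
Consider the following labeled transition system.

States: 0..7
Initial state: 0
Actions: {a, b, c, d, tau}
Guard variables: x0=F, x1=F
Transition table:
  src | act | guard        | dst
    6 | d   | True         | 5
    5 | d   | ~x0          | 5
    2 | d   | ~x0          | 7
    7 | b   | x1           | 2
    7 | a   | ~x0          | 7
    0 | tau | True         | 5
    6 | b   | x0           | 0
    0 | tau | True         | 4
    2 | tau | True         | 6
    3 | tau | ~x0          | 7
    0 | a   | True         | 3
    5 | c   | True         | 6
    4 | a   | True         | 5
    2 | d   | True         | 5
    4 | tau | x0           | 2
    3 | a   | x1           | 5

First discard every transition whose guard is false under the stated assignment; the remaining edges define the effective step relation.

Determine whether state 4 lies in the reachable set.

Guard filter leaves 12 enabled edge(s).
L0 = {0}
L1 = {3,4,5}  cumulative {0,3,4,5}
L2 = {6,7}  cumulative {0,3,4,5,6,7}
Reach set: {0,3,4,5,6,7}
witness 4: tau

Answer: REACHABLE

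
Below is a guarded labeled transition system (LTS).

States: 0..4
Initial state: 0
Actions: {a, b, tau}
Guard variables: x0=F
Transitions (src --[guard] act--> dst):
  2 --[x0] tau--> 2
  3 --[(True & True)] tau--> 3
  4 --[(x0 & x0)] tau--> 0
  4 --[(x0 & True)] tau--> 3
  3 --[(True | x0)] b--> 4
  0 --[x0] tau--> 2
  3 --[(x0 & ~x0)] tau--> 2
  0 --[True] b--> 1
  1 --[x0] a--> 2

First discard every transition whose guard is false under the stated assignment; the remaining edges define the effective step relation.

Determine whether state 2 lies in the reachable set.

Answer: UNREACHABLE

Analysis:
After dropping false guards: 3 live edges.
depth 0: {0}
depth 1: {1}  now seen {0,1}
Reach set: {0,1}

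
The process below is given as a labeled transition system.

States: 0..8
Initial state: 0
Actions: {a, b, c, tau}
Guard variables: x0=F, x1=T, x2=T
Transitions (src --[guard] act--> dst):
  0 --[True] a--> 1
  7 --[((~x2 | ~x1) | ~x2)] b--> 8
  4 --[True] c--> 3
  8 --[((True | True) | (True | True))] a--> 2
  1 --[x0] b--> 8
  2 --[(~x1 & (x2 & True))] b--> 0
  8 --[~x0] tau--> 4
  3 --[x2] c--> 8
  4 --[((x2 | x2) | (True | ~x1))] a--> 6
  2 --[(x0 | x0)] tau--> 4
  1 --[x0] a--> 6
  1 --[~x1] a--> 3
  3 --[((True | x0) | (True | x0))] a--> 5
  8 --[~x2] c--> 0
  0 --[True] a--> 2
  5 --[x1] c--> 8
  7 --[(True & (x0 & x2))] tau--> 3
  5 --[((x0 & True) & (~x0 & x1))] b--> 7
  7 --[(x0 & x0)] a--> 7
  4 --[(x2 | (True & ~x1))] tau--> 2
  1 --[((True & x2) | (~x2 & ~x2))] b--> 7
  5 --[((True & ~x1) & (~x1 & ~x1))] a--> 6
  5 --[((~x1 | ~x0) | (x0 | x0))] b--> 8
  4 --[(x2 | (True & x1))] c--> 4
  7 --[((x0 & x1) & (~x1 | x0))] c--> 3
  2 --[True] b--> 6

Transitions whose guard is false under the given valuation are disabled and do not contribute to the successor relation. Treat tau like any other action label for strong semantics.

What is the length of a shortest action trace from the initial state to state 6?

Layered search for 6:
  L0 = {0}
  L1 = {1,2}
  L2 = {6,7}
depth(6)=2, e.g. a·b

Answer: 2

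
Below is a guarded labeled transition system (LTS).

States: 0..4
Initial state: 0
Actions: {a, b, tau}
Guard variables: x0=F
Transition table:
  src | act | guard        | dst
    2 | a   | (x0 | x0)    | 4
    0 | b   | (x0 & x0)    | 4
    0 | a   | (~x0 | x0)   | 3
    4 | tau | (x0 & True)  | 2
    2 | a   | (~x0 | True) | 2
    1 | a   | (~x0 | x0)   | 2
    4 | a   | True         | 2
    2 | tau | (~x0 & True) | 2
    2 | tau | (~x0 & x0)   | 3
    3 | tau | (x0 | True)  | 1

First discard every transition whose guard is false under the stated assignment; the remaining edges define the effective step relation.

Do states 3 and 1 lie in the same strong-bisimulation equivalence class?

Answer: NOT BISIMILAR

Working:
Bisimulation quotient by refinement:
  round 0: {{0,1,2,3,4}}
  round 1: {{0,1,4},{2},{3}}
  round 2: {{0},{1,4},{2},{3}}
stable after 3 split(s): 4 block(s)
3∈{3}, 1∈{1,4}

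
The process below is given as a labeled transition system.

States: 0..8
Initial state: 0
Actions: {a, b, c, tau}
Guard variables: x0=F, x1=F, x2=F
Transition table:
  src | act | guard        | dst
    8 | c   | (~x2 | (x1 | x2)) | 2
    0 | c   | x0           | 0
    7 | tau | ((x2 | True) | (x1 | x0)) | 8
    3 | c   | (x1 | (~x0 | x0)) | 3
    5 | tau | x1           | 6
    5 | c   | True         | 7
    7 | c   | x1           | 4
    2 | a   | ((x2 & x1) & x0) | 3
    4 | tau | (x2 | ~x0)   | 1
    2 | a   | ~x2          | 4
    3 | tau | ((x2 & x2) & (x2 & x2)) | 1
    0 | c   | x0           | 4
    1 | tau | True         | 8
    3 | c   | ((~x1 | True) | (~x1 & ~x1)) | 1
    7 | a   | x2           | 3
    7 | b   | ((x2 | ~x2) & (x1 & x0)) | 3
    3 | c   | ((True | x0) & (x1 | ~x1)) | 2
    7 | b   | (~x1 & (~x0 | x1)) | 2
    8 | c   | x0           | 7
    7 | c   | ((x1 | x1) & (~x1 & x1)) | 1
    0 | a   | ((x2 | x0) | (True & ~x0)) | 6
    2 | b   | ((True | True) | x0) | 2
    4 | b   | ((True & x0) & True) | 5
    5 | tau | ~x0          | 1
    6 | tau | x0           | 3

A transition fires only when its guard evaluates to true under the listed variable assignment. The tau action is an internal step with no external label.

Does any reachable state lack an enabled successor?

Answer: DEADLOCK at state 6

Trace:
R = {0,6}
  0: a→6  [1 out]
  6: ∅  [deadlock]
trace reaching 6: a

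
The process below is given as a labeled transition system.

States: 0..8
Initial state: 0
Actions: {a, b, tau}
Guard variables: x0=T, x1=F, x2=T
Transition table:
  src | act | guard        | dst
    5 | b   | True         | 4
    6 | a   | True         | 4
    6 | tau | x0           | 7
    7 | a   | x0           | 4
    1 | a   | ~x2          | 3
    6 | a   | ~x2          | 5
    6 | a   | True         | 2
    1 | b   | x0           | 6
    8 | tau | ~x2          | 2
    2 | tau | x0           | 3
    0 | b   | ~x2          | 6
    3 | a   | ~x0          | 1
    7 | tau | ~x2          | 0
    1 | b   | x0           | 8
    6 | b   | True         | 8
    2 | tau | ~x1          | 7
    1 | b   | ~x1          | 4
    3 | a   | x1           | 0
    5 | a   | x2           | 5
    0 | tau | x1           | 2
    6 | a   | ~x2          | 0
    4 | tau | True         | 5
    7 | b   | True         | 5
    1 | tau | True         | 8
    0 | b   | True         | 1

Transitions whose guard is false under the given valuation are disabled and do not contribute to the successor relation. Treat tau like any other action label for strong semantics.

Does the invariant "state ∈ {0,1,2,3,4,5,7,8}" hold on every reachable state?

Inv-set: {0,1,2,3,4,5,7,8}
R = {0,1,2,3,4,5,6,7,8}
  0: safe
  1: safe
  2: safe
  3: safe
  4: safe
  5: safe
  6: ✗ unsafe
  7: safe
  8: safe
witness against invariant: b·b → 6

Answer: INVARIANT VIOLATED at state 6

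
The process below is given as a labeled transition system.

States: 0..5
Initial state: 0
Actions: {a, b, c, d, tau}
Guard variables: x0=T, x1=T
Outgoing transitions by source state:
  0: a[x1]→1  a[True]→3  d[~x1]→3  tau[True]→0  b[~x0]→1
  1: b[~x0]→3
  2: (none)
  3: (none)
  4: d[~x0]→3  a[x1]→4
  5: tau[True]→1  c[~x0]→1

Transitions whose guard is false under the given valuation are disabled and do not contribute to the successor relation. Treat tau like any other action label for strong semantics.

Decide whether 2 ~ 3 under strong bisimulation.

Answer: BISIMILAR

Working:
Refine partition for ~:
  P[0] = {{0,1,2,3,4,5}}
  P[1] = {{0},{1,2,3},{4},{5}}
stable after 2 split(s): 4 block(s)
class of 2: {1,2,3}; class of 3: {1,2,3}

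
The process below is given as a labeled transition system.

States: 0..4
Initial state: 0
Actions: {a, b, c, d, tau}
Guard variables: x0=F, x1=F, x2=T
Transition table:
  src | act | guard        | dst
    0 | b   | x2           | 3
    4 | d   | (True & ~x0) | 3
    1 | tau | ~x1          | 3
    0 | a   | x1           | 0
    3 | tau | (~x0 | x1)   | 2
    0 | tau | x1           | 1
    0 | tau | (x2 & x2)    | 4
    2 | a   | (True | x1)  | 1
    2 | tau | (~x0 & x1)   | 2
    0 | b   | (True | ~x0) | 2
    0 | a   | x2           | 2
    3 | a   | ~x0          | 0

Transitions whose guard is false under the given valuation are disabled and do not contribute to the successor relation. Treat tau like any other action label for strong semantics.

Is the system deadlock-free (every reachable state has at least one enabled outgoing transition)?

Answer: DEADLOCK-FREE

Working:
R = {0,1,2,3,4}
  0: a→2  b→2  b→3  tau→4  [deg 4]
  1: tau→3  [deg 1]
  2: a→1  [deg 1]
  3: a→0  tau→2  [deg 2]
  4: d→3  [deg 1]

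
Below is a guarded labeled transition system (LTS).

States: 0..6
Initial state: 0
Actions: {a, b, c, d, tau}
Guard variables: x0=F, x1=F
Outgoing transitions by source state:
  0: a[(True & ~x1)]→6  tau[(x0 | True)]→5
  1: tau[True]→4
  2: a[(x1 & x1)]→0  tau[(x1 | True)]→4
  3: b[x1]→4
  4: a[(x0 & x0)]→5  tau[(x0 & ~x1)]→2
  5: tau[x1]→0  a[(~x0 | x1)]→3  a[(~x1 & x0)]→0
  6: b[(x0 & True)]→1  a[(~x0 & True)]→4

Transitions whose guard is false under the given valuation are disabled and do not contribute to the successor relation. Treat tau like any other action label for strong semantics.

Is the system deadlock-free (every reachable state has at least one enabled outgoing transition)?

Answer: DEADLOCK at state 3

Analysis:
Reach set: {0,3,4,5,6}
  0: a→6  tau→5  [2 exit(s)]
  3: ∅  [deadlock]
  4: ∅  [deadlock]
  5: a→3  [1 exit(s)]
  6: a→4  [1 exit(s)]
witness 3: tau·a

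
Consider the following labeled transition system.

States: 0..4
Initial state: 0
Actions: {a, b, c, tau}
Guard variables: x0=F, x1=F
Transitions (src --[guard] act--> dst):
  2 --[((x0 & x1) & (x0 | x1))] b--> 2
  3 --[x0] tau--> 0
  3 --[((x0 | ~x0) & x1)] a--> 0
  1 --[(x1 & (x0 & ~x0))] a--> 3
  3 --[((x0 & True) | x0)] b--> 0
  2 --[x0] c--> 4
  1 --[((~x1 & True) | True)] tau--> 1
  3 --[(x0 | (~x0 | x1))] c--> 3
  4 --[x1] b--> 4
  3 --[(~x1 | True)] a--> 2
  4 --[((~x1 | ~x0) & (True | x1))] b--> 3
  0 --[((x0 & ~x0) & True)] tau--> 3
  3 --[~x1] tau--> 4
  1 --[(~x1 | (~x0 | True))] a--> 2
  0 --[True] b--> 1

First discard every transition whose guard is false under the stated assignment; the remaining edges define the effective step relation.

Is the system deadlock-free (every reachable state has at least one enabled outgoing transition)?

Answer: DEADLOCK at state 2

Trace:
Reach set: {0,1,2}
  0: b→1  [1 exit(s)]
  1: a→2  tau→1  [2 exit(s)]
  2: ∅  [STUCK]
trace reaching 2: b·a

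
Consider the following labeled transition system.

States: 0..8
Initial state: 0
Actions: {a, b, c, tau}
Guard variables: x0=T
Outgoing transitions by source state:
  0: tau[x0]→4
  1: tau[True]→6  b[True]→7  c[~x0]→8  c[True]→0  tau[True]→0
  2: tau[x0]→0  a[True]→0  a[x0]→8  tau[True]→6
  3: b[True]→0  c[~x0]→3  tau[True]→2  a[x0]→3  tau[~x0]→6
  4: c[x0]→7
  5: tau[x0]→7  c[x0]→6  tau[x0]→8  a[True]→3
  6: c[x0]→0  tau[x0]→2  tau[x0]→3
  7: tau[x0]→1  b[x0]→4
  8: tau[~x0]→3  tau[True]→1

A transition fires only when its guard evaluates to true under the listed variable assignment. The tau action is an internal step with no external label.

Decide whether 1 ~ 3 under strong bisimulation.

Refine partition for ~:
  π0 = {{0,1,2,3,4,5,6,7,8}}
  π1 = {{0,8},{1},{2},{3},{4},{5},{6},{7}}
  π2 = {{0},{1},{2},{3},{4},{5},{6},{7},{8}}
Fixed point at round 3; 9 class(es).
class of 1: {1}; class of 3: {3}

Answer: NOT BISIMILAR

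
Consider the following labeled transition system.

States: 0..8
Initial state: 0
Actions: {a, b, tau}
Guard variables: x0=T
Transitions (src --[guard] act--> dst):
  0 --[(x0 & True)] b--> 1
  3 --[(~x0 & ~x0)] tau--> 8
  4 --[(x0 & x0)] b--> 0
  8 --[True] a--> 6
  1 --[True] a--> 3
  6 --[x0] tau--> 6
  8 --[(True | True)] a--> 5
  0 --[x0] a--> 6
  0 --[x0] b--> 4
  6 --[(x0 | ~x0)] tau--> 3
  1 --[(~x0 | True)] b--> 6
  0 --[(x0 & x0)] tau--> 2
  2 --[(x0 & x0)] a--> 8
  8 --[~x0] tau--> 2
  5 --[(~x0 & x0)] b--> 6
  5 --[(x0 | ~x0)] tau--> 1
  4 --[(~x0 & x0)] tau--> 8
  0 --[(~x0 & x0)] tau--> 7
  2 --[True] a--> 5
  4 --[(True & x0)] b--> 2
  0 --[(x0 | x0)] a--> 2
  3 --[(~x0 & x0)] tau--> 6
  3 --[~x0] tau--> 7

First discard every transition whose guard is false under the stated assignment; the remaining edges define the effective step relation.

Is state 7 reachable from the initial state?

Answer: UNREACHABLE

Analysis:
After dropping false guards: 16 live edges.
Layer 0: {0}
Layer 1: {1,2,4,6}  now seen {0,1,2,4,6}
Layer 2: {3,5,8}  now seen {0,1,2,3,4,5,6,8}
Reach set: {0,1,2,3,4,5,6,8}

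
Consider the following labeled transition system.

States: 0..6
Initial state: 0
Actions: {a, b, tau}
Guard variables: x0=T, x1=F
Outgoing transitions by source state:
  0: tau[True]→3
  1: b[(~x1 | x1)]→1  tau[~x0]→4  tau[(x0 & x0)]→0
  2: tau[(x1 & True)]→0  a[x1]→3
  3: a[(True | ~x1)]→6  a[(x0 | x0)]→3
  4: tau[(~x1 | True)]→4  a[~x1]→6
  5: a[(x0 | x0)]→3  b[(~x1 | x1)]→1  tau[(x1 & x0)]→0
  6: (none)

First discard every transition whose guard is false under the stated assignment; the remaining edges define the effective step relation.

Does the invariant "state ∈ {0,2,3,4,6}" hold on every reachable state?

Answer: INVARIANT HOLDS

Working:
Inv-set: {0,2,3,4,6}
R = {0,3,6}
  0: safe
  3: safe
  6: safe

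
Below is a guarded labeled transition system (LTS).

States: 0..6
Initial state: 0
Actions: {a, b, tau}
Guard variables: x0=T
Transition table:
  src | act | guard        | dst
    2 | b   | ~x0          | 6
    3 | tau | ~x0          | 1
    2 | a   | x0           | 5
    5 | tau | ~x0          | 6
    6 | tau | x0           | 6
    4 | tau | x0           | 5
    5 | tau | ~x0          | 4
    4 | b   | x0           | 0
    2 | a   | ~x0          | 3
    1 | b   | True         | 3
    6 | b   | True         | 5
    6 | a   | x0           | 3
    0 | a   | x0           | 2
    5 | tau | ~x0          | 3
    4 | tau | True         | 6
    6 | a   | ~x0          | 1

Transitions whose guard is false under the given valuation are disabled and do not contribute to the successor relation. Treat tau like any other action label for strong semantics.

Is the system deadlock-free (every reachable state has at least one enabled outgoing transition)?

Reachable = {0,2,5}
  0: a→2  [deg 1]
  2: a→5  [deg 1]
  5: ∅  [no exit]
Path to 5: a·a

Answer: DEADLOCK at state 5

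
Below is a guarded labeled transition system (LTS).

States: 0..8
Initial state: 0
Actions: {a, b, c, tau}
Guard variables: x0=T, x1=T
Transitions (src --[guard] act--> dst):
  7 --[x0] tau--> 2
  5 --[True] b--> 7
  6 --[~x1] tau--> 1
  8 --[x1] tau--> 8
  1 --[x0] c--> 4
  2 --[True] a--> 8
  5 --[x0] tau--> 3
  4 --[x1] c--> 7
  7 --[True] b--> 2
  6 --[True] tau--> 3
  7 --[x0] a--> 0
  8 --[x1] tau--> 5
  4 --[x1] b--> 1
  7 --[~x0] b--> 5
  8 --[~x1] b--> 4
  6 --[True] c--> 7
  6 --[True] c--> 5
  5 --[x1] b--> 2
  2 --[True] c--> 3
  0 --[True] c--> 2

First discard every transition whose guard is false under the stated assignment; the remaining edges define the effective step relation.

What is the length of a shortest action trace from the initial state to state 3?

Layered search for 3:
  Layer 0: {0}
  Layer 1: {2}
  Layer 2: {3,8}
first hit 3 at d=2 via c·c

Answer: 2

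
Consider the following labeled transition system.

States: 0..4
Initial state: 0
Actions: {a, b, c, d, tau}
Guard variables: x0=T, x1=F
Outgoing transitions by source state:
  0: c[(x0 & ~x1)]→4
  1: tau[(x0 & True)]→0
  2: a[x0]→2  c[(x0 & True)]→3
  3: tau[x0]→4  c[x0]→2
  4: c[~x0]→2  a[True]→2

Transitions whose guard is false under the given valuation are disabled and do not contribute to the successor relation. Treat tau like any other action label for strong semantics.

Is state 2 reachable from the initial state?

7 transition(s) survive guard evaluation.
Layer 0: {0}
Layer 1: {4}  total {0,4}
Layer 2: {2}  total {0,2,4}
Layer 3: {3}  total {0,2,3,4}
R = {0,2,3,4}
trace reaching 2: c·a

Answer: REACHABLE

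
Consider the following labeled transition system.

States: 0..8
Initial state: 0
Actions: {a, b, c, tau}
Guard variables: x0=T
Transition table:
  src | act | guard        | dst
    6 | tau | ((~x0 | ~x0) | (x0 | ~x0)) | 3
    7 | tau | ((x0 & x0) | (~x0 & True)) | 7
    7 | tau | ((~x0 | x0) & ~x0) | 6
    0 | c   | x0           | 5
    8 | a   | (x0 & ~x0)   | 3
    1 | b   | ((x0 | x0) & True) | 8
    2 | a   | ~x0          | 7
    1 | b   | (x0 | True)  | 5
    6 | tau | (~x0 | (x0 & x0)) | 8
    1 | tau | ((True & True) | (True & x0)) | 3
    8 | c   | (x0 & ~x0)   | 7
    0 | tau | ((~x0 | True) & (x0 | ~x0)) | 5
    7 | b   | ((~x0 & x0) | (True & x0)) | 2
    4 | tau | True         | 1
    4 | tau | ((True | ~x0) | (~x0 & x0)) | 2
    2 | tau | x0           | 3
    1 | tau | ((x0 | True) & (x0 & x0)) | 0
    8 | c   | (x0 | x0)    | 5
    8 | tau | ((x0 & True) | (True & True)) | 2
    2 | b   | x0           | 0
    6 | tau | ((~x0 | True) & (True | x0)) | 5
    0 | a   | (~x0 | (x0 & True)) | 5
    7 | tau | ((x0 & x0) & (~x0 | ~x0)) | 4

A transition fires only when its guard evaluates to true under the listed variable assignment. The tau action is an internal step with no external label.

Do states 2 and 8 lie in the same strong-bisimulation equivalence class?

Refine partition for ~:
  π0 = {{0,1,2,3,4,5,6,7,8}}
  π1 = {{0},{1,2,7},{3,5},{4,6},{8}}
  π2 = {{0},{1},{2},{3,5},{4},{6},{7},{8}}
8 equivalence class(es) (converged in 3)
2∈{2}, 8∈{8}

Answer: NOT BISIMILAR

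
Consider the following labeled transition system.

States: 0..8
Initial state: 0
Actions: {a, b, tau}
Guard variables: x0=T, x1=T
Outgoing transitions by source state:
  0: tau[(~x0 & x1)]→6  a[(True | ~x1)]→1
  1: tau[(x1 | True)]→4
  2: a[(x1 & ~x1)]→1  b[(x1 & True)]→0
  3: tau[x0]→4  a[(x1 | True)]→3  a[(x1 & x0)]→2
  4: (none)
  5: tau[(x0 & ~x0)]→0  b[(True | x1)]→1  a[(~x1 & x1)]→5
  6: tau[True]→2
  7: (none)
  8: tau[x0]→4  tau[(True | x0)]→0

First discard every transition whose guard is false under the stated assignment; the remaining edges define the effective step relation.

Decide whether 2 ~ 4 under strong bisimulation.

Answer: NOT BISIMILAR

Analysis:
Bisimulation quotient by refinement:
  P[0] = {{0,1,2,3,4,5,6,7,8}}
  P[1] = {{0},{1,6,8},{2,5},{3},{4,7}}
  P[2] = {{0},{1},{2},{3},{4,7},{5},{6},{8}}
8 equivalence class(es) (converged in 3)
[2]={2}  [4]={4,7}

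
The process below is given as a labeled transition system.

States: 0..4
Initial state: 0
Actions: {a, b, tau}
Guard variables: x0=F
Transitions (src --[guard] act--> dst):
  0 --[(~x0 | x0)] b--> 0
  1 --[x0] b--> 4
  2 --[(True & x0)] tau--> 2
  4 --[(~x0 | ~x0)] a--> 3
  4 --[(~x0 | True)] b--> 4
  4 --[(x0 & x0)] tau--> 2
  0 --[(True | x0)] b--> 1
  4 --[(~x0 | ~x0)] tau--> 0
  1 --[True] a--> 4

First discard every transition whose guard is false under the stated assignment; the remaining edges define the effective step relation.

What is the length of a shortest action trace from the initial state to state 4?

Answer: 2

Analysis:
BFS to 4:
  L0 = {0}
  L1 = {1}
  L2 = {4}
depth(4)=2, e.g. b·a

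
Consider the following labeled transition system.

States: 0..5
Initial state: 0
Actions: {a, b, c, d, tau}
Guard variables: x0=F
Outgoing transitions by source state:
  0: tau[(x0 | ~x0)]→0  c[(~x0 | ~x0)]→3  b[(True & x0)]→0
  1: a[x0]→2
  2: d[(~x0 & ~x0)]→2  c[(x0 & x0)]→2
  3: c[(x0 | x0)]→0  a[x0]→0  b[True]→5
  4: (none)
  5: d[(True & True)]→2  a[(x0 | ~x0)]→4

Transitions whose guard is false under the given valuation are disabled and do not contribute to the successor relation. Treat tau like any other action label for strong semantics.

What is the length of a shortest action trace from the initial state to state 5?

Breadth-first toward 5:
  Layer 0: {0}
  Layer 1: {3}
  Layer 2: {5}
depth(5)=2, e.g. c·b

Answer: 2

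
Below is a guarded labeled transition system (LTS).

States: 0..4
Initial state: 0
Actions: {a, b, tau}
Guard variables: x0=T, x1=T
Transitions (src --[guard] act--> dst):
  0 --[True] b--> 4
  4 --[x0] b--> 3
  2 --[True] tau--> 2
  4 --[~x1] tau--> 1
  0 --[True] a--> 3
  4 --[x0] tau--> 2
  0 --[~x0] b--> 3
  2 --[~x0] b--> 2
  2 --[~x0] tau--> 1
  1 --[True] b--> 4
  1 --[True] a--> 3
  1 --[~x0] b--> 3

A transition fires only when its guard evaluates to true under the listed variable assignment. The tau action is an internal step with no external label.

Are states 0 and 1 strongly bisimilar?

Compute ~ classes (split until stable):
  π0 = {{0,1,2,3,4}}
  π1 = {{0,1},{2},{3},{4}}
Fixed point at round 2; 4 class(es).
class of 0: {0,1}; class of 1: {0,1}

Answer: BISIMILAR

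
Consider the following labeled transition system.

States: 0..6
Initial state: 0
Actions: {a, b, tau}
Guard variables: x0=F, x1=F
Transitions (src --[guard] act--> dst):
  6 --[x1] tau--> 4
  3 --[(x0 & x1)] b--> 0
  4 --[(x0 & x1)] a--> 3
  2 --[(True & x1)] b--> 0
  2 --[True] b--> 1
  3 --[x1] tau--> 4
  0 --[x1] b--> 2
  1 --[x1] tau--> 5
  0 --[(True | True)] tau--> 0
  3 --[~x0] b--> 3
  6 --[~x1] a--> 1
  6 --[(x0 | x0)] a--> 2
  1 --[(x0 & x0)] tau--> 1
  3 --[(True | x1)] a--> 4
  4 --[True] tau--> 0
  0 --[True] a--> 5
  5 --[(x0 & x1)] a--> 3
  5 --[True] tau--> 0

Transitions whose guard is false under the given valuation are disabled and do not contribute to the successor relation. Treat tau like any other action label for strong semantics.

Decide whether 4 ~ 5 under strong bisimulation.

Compute ~ classes (split until stable):
  π0 = {{0,1,2,3,4,5,6}}
  π1 = {{0},{1},{2},{3},{4,5},{6}}
Fixed point at round 2; 6 class(es).
4∈{4,5}, 5∈{4,5}

Answer: BISIMILAR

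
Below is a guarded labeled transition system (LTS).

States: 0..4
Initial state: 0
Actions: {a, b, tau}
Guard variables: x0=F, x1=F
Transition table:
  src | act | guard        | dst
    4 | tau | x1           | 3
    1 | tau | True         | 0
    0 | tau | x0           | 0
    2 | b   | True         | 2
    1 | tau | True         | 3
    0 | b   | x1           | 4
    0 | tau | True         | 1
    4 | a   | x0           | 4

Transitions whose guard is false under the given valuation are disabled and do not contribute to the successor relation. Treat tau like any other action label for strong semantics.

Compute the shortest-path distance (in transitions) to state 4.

Breadth-first toward 4:
  depth 0: {0}
  depth 1: {1}
  depth 2: {3}
4 never appears.

Answer: UNREACHABLE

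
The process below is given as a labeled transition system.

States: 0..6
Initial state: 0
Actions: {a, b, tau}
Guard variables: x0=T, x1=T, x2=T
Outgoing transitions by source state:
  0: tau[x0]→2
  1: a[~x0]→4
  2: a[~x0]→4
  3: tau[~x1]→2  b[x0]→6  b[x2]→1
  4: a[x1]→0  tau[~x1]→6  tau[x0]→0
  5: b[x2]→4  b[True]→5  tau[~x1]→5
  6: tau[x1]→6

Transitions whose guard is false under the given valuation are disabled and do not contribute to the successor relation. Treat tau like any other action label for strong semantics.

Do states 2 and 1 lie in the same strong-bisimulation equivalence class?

Answer: BISIMILAR

Trace:
Bisimulation quotient by refinement:
  π0 = {{0,1,2,3,4,5,6}}
  π1 = {{0,6},{1,2},{3,5},{4}}
  π2 = {{0},{1,2},{3},{4},{5},{6}}
6 equivalence class(es) (converged in 3)
class of 2: {1,2}; class of 1: {1,2}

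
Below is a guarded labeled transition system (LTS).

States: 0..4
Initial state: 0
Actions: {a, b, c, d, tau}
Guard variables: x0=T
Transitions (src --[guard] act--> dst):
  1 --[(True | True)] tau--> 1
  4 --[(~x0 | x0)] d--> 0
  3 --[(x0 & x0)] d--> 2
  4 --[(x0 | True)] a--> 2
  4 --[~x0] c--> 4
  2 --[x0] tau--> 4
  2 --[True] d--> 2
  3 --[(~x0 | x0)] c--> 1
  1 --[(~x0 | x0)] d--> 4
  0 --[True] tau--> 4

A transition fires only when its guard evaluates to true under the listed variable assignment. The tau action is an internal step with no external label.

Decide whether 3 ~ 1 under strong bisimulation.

Refine partition for ~:
  P[0] = {{0,1,2,3,4}}
  P[1] = {{0},{1,2},{3},{4}}
  P[2] = {{0},{1},{2},{3},{4}}
stable after 3 split(s): 5 block(s)
class of 3: {3}; class of 1: {1}

Answer: NOT BISIMILAR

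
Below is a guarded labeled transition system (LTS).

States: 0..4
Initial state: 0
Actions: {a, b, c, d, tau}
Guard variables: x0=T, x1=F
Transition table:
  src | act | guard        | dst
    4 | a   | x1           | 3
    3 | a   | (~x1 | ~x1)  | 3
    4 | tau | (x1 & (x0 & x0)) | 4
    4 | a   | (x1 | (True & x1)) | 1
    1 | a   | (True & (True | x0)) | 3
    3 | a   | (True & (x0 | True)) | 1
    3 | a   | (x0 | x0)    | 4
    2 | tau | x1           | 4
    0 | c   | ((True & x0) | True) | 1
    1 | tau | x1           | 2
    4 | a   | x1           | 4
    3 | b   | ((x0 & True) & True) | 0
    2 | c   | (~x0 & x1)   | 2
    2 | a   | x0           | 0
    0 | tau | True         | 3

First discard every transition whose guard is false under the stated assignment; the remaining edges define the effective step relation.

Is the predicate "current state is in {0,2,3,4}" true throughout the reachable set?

Safe = {0,2,3,4}
Reach set: {0,1,3,4}
  0: safe
  1: outside
  3: safe
  4: safe
witness against invariant: c → 1

Answer: INVARIANT VIOLATED at state 1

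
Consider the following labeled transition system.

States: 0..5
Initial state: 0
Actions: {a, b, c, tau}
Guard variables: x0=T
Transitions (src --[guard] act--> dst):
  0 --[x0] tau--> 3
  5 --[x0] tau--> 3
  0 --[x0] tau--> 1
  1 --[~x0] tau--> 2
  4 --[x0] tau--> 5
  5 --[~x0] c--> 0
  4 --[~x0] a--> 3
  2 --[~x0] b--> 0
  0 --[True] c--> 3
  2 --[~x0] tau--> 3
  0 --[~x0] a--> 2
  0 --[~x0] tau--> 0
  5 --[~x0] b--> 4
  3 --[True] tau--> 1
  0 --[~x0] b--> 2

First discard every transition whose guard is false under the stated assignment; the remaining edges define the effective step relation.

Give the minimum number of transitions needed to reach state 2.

BFS to 2:
  depth 0: {0}
  depth 1: {1,3}
2 never appears.

Answer: UNREACHABLE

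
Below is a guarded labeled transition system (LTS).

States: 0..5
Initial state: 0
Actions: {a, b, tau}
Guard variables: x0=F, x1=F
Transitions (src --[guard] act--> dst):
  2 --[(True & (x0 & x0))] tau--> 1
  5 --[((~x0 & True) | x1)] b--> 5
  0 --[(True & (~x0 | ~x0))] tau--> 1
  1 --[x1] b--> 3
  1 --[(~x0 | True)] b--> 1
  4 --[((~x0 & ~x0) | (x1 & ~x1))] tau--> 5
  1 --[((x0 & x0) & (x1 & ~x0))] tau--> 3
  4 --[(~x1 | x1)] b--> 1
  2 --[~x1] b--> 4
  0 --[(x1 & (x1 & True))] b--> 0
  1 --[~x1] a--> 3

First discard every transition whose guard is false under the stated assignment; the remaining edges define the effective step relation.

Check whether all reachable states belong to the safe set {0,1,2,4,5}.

Answer: INVARIANT VIOLATED at state 3

Trace:
Safe = {0,1,2,4,5}
Reachable = {0,1,3}
  0: ✓
  1: ✓
  3: outside
witness against invariant: tau·a → 3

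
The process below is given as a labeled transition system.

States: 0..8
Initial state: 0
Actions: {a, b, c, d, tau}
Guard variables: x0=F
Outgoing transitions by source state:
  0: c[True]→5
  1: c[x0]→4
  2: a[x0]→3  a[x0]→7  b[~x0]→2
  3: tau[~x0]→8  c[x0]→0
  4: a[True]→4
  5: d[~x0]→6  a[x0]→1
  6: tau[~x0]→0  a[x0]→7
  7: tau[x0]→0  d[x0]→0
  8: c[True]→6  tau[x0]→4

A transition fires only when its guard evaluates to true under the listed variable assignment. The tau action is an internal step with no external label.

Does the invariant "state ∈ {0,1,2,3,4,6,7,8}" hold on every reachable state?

Safe = {0,1,2,3,4,6,7,8}
Reach set: {0,5,6}
  0: ok
  5: outside
  6: ok
counterexample path to 5: c

Answer: INVARIANT VIOLATED at state 5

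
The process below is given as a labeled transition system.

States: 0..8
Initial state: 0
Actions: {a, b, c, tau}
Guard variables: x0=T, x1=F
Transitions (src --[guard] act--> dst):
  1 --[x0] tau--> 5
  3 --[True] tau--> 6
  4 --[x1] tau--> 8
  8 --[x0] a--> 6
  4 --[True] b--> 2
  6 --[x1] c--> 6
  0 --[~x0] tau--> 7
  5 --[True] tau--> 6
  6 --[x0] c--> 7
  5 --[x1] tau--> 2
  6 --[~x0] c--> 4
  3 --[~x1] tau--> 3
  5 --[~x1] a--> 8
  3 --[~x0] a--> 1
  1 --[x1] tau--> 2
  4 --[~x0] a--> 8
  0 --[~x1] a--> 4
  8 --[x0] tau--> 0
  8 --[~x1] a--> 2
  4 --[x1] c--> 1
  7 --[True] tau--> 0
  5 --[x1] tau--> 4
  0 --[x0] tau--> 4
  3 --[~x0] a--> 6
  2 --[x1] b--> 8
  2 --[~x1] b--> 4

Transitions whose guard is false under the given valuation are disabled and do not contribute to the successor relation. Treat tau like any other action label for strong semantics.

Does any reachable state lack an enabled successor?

Reachable = {0,2,4}
  0: a→4  tau→4  [deg 2]
  2: b→4  [deg 1]
  4: b→2  [deg 1]

Answer: DEADLOCK-FREE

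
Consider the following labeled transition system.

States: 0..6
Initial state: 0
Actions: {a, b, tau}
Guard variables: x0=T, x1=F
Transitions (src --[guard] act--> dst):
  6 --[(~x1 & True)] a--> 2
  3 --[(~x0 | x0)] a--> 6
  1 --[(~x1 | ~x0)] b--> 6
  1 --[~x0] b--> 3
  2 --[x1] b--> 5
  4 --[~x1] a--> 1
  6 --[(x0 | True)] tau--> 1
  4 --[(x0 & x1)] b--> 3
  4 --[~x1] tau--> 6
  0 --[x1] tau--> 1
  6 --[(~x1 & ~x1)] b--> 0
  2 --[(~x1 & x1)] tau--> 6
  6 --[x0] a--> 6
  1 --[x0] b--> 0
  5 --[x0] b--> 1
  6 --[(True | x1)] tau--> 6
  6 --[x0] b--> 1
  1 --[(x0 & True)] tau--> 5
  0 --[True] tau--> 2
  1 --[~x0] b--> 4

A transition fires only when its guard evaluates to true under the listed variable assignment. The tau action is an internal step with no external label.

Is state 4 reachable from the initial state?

14 transition(s) survive guard evaluation.
L0 = {0}
L1 = {2}  now seen {0,2}
Reach set: {0,2}

Answer: UNREACHABLE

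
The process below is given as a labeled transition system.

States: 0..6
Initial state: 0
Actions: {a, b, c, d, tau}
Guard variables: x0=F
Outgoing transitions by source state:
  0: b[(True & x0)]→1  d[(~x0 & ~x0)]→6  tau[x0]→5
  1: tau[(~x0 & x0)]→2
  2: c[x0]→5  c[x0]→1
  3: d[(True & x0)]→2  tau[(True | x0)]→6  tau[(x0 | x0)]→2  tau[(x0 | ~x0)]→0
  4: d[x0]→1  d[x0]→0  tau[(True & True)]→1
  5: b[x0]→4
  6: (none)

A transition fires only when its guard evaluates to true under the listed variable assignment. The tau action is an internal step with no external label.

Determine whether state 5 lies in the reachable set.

4 transition(s) survive guard evaluation.
depth 0: {0}
depth 1: {6}  cumulative {0,6}
R = {0,6}

Answer: UNREACHABLE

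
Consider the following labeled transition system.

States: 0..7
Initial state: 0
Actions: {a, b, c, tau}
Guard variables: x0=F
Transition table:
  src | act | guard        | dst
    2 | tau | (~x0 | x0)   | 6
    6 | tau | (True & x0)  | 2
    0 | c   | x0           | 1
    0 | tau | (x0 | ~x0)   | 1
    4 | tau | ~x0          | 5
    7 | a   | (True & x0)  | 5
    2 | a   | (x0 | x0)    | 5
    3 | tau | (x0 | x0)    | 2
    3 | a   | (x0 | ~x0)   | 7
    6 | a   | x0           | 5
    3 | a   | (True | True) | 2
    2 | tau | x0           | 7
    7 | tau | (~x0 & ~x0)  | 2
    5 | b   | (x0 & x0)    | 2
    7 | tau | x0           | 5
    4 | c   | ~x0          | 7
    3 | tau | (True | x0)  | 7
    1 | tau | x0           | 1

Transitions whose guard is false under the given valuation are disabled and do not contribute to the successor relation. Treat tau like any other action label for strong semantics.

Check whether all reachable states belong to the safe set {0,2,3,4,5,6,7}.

Safe = {0,2,3,4,5,6,7}
Reachable = {0,1}
  0: ok
  1: VIOLATES
reach 1 via tau — violates

Answer: INVARIANT VIOLATED at state 1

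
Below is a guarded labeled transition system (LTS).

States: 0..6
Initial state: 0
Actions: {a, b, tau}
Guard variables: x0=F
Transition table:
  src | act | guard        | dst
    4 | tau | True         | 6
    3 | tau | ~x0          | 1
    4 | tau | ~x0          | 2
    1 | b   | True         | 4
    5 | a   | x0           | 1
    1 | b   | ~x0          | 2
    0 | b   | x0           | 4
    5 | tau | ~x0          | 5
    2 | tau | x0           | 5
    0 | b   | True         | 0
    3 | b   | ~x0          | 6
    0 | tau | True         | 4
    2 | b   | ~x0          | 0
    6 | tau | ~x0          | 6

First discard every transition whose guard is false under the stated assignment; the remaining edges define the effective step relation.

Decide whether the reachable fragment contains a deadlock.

Reachable = {0,2,4,6}
  0: b→0  tau→4  [2 exit(s)]
  2: b→0  [1 exit(s)]
  4: tau→2  tau→6  [2 exit(s)]
  6: tau→6  [1 exit(s)]

Answer: DEADLOCK-FREE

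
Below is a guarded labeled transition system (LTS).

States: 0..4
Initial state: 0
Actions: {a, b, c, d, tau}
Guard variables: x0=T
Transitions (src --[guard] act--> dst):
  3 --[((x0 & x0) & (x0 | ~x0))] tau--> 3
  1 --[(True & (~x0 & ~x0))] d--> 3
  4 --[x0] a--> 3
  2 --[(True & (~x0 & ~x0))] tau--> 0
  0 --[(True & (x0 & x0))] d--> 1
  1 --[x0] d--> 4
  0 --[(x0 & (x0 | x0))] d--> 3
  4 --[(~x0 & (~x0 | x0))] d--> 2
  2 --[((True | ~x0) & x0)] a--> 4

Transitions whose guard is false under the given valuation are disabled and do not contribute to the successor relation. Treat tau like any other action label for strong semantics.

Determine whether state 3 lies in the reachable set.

After dropping false guards: 6 live edges.
depth 0: {0}
depth 1: {1,3}  now seen {0,1,3}
depth 2: {4}  now seen {0,1,3,4}
Reach set: {0,1,3,4}
trace reaching 3: d

Answer: REACHABLE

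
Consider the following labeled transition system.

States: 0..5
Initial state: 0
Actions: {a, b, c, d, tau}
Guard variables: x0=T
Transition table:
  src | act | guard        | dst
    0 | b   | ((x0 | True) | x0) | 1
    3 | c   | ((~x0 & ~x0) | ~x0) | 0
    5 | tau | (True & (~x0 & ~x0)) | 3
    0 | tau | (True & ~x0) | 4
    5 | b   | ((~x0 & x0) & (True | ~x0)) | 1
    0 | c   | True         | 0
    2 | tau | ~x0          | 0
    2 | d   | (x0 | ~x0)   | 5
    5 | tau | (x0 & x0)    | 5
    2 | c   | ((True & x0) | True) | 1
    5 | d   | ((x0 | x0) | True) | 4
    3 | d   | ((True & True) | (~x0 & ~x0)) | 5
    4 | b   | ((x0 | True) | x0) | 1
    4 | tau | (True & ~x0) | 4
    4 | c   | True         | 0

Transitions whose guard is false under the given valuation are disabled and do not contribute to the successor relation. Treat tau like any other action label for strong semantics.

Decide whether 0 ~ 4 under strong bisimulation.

Bisimulation quotient by refinement:
  π0 = {{0,1,2,3,4,5}}
  π1 = {{0,4},{1},{2},{3},{5}}
5 equivalence class(es) (converged in 2)
0∈{0,4}, 4∈{0,4}

Answer: BISIMILAR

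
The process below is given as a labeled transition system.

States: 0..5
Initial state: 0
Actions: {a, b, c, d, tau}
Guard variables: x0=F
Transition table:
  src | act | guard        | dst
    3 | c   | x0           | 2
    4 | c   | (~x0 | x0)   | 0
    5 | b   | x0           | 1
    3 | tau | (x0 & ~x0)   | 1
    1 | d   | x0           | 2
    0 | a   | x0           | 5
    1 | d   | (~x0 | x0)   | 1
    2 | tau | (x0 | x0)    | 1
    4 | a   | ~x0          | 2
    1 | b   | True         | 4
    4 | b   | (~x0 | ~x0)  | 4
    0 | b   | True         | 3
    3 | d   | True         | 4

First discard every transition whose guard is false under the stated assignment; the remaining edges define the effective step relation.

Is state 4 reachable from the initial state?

Answer: REACHABLE

Trace:
7 transition(s) survive guard evaluation.
Layer 0: {0}
Layer 1: {3}  cumulative {0,3}
Layer 2: {4}  cumulative {0,3,4}
Layer 3: {2}  cumulative {0,2,3,4}
Reach set: {0,2,3,4}
Path to 4: b·d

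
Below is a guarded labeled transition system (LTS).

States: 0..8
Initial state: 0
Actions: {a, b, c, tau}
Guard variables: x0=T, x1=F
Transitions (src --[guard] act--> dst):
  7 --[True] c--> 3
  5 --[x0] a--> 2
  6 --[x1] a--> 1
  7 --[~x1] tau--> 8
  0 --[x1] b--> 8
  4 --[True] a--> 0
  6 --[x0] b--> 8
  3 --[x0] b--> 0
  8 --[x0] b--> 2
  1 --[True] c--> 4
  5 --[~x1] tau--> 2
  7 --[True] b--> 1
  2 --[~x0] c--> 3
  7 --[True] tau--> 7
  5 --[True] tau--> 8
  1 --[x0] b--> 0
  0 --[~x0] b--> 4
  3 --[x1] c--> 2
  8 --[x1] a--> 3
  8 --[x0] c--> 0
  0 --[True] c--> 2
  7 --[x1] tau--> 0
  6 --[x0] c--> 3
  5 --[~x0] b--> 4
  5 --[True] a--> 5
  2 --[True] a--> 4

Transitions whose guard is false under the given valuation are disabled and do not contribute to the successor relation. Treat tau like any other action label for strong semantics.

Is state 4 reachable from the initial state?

Answer: REACHABLE

Trace:
18 transition(s) survive guard evaluation.
Layer 0: {0}
Layer 1: {2}  total {0,2}
Layer 2: {4}  total {0,2,4}
Reach set: {0,2,4}
Path to 4: c·a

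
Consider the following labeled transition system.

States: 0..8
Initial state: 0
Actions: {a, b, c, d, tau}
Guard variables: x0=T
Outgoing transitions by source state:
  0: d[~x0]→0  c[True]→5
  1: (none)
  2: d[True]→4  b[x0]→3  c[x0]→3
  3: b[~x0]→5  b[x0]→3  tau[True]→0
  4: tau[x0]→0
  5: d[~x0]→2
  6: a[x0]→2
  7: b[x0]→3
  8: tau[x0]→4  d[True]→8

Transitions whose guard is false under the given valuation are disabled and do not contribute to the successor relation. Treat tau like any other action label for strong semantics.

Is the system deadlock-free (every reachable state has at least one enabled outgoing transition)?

R = {0,5}
  0: c→5  [deg 1]
  5: ∅  [deadlock]
witness 5: c

Answer: DEADLOCK at state 5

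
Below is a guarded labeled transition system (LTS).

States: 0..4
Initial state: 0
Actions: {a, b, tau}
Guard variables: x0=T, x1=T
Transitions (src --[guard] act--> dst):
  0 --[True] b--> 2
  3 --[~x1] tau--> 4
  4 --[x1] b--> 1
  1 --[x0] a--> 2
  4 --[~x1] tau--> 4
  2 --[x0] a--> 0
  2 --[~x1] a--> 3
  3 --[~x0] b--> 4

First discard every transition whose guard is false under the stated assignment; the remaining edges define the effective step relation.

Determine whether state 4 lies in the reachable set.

Answer: UNREACHABLE

Analysis:
Guard filter leaves 4 enabled edge(s).
Layer 0: {0}
Layer 1: {2}  total {0,2}
R = {0,2}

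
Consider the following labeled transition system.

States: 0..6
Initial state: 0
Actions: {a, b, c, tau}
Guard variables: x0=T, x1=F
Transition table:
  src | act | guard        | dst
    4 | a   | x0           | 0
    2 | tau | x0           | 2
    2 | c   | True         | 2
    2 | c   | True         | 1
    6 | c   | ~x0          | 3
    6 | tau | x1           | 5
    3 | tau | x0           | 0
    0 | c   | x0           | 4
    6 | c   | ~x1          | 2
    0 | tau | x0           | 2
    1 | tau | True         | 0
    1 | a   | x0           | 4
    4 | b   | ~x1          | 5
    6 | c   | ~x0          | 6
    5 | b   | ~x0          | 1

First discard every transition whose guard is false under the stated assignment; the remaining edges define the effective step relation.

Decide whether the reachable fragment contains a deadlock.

Answer: DEADLOCK at state 5

Trace:
Reachable = {0,1,2,4,5}
  0: c→4  tau→2  [2 out]
  1: a→4  tau→0  [2 out]
  2: c→1  c→2  tau→2  [3 out]
  4: a→0  b→5  [2 out]
  5: ∅  [deadlock]
Path to 5: c·b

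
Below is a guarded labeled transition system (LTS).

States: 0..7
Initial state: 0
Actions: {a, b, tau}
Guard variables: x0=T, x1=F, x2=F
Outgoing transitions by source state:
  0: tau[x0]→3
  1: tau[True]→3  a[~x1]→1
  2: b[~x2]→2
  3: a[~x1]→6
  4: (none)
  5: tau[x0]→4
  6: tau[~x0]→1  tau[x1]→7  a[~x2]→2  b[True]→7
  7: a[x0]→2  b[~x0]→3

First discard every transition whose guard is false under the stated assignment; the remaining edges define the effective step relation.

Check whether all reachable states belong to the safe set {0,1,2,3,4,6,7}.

Allowed set {0,1,2,3,4,6,7}
Reach set: {0,2,3,6,7}
  0: safe
  2: safe
  3: safe
  6: safe
  7: safe

Answer: INVARIANT HOLDS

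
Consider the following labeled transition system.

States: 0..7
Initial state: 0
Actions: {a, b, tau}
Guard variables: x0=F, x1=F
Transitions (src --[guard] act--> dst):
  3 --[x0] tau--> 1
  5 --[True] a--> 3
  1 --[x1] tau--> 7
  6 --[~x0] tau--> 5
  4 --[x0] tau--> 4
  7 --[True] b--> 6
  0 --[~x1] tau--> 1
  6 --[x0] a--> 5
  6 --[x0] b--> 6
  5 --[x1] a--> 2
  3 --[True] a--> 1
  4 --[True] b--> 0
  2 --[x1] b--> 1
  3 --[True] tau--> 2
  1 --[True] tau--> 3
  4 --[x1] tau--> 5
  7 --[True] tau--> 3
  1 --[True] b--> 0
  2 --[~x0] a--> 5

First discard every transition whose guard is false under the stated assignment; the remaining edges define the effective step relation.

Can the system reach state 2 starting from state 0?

11 transition(s) survive guard evaluation.
L0 = {0}
L1 = {1}  now seen {0,1}
L2 = {3}  now seen {0,1,3}
L3 = {2}  now seen {0,1,2,3}
L4 = {5}  now seen {0,1,2,3,5}
R = {0,1,2,3,5}
trace reaching 2: tau·tau·tau

Answer: REACHABLE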